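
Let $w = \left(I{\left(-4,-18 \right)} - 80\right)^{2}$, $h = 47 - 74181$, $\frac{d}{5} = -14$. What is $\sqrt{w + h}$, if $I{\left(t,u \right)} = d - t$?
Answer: $i \sqrt{52818} \approx 229.82 i$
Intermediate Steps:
$d = -70$ ($d = 5 \left(-14\right) = -70$)
$I{\left(t,u \right)} = -70 - t$
$h = -74134$ ($h = 47 - 74181 = -74134$)
$w = 21316$ ($w = \left(\left(-70 - -4\right) - 80\right)^{2} = \left(\left(-70 + 4\right) - 80\right)^{2} = \left(-66 - 80\right)^{2} = \left(-146\right)^{2} = 21316$)
$\sqrt{w + h} = \sqrt{21316 - 74134} = \sqrt{-52818} = i \sqrt{52818}$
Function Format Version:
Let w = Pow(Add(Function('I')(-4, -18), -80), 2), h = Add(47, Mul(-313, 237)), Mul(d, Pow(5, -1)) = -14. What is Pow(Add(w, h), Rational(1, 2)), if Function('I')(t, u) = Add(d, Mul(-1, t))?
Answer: Mul(I, Pow(52818, Rational(1, 2))) ≈ Mul(229.82, I)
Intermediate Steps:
d = -70 (d = Mul(5, -14) = -70)
Function('I')(t, u) = Add(-70, Mul(-1, t))
h = -74134 (h = Add(47, -74181) = -74134)
w = 21316 (w = Pow(Add(Add(-70, Mul(-1, -4)), -80), 2) = Pow(Add(Add(-70, 4), -80), 2) = Pow(Add(-66, -80), 2) = Pow(-146, 2) = 21316)
Pow(Add(w, h), Rational(1, 2)) = Pow(Add(21316, -74134), Rational(1, 2)) = Pow(-52818, Rational(1, 2)) = Mul(I, Pow(52818, Rational(1, 2)))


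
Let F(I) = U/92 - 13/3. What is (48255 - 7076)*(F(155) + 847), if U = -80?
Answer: 2391841036/69 ≈ 3.4664e+7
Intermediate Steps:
F(I) = -359/69 (F(I) = -80/92 - 13/3 = -80*1/92 - 13*⅓ = -20/23 - 13/3 = -359/69)
(48255 - 7076)*(F(155) + 847) = (48255 - 7076)*(-359/69 + 847) = 41179*(58084/69) = 2391841036/69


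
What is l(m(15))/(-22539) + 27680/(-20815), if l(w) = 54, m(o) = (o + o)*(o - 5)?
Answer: -41666902/31276619 ≈ -1.3322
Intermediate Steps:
m(o) = 2*o*(-5 + o) (m(o) = (2*o)*(-5 + o) = 2*o*(-5 + o))
l(m(15))/(-22539) + 27680/(-20815) = 54/(-22539) + 27680/(-20815) = 54*(-1/22539) + 27680*(-1/20815) = -18/7513 - 5536/4163 = -41666902/31276619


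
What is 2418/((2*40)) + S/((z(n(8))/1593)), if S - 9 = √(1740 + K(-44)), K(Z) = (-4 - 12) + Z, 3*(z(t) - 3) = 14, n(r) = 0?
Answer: 1748247/920 + 19116*√105/23 ≈ 10417.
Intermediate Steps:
z(t) = 23/3 (z(t) = 3 + (⅓)*14 = 3 + 14/3 = 23/3)
K(Z) = -16 + Z
S = 9 + 4*√105 (S = 9 + √(1740 + (-16 - 44)) = 9 + √(1740 - 60) = 9 + √1680 = 9 + 4*√105 ≈ 49.988)
2418/((2*40)) + S/((z(n(8))/1593)) = 2418/((2*40)) + (9 + 4*√105)/(((23/3)/1593)) = 2418/80 + (9 + 4*√105)/(((23/3)*(1/1593))) = 2418*(1/80) + (9 + 4*√105)/(23/4779) = 1209/40 + (9 + 4*√105)*(4779/23) = 1209/40 + (43011/23 + 19116*√105/23) = 1748247/920 + 19116*√105/23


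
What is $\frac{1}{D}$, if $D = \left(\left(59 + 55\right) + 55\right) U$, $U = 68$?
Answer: $\frac{1}{11492} \approx 8.7017 \cdot 10^{-5}$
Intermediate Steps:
$D = 11492$ ($D = \left(\left(59 + 55\right) + 55\right) 68 = \left(114 + 55\right) 68 = 169 \cdot 68 = 11492$)
$\frac{1}{D} = \frac{1}{11492}$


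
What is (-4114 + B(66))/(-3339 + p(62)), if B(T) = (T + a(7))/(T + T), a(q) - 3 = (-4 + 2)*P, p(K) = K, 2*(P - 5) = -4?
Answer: 180995/144188 ≈ 1.2553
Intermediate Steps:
P = 3 (P = 5 + (½)*(-4) = 5 - 2 = 3)
a(q) = -3 (a(q) = 3 + (-4 + 2)*3 = 3 - 2*3 = 3 - 6 = -3)
B(T) = (-3 + T)/(2*T) (B(T) = (T - 3)/(T + T) = (-3 + T)/((2*T)) = (-3 + T)*(1/(2*T)) = (-3 + T)/(2*T))
(-4114 + B(66))/(-3339 + p(62)) = (-4114 + (½)*(-3 + 66)/66)/(-3339 + 62) = (-4114 + (½)*(1/66)*63)/(-3277) = (-4114 + 21/44)*(-1/3277) = -180995/44*(-1/3277) = 180995/144188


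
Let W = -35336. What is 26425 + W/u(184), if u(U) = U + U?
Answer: 1211133/46 ≈ 26329.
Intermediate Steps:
u(U) = 2*U
26425 + W/u(184) = 26425 - 35336/(2*184) = 26425 - 35336/368 = 26425 - 35336*1/368 = 26425 - 4417/46 = 1211133/46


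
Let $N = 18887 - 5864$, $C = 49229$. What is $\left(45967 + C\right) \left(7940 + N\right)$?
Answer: $1995593748$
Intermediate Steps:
$N = 13023$ ($N = 18887 - 5864 = 13023$)
$\left(45967 + C\right) \left(7940 + N\right) = \left(45967 + 49229\right) \left(7940 + 13023\right) = 95196 \cdot 20963 = 1995593748$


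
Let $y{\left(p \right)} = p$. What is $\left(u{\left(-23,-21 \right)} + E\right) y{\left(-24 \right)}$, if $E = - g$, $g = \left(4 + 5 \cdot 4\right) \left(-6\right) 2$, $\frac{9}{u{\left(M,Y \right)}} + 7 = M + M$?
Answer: $- \frac{366120}{53} \approx -6907.9$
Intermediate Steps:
$u{\left(M,Y \right)} = \frac{9}{-7 + 2 M}$ ($u{\left(M,Y \right)} = \frac{9}{-7 + \left(M + M\right)} = \frac{9}{-7 + 2 M}$)
$g = -288$ ($g = \left(4 + 20\right) \left(-6\right) 2 = 24 \left(-6\right) 2 = \left(-144\right) 2 = -288$)
$E = 288$ ($E = \left(-1\right) \left(-288\right) = 288$)
$\left(u{\left(-23,-21 \right)} + E\right) y{\left(-24 \right)} = \left(\frac{9}{-7 + 2 \left(-23\right)} + 288\right) \left(-24\right) = \left(\frac{9}{-7 - 46} + 288\right) \left(-24\right) = \left(\frac{9}{-53} + 288\right) \left(-24\right) = \left(9 \left(- \frac{1}{53}\right) + 288\right) \left(-24\right) = \left(- \frac{9}{53} + 288\right) \left(-24\right) = \frac{15255}{53} \left(-24\right) = - \frac{366120}{53}$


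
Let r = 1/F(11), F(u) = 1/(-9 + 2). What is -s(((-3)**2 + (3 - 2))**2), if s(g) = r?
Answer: 7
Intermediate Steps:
F(u) = -1/7 (F(u) = 1/(-7) = -1/7)
r = -7 (r = 1/(-1/7) = -7)
s(g) = -7
-s(((-3)**2 + (3 - 2))**2) = -1*(-7) = 7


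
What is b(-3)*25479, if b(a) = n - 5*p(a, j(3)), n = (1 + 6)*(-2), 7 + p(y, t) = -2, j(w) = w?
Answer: 789849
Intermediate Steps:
p(y, t) = -9 (p(y, t) = -7 - 2 = -9)
n = -14 (n = 7*(-2) = -14)
b(a) = 31 (b(a) = -14 - 5*(-9) = -14 + 45 = 31)
b(-3)*25479 = 31*25479 = 789849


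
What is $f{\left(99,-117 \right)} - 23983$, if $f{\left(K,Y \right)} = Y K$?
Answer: $-35566$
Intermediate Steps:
$f{\left(K,Y \right)} = K Y$
$f{\left(99,-117 \right)} - 23983 = 99 \left(-117\right) - 23983 = -11583 - 23983 = -35566$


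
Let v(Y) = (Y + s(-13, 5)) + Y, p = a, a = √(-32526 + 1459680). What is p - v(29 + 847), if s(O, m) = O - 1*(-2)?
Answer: -1741 + √1427154 ≈ -546.36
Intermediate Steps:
s(O, m) = 2 + O (s(O, m) = O + 2 = 2 + O)
a = √1427154 ≈ 1194.6
p = √1427154 ≈ 1194.6
v(Y) = -11 + 2*Y (v(Y) = (Y + (2 - 13)) + Y = (Y - 11) + Y = (-11 + Y) + Y = -11 + 2*Y)
p - v(29 + 847) = √1427154 - (-11 + 2*(29 + 847)) = √1427154 - (-11 + 2*876) = √1427154 - (-11 + 1752) = √1427154 - 1*1741 = √1427154 - 1741 = -1741 + √1427154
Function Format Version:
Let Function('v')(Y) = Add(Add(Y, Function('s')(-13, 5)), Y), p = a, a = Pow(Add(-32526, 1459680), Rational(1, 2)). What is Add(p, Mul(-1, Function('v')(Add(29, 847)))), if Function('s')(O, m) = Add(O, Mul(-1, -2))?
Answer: Add(-1741, Pow(1427154, Rational(1, 2))) ≈ -546.36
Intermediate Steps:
Function('s')(O, m) = Add(2, O) (Function('s')(O, m) = Add(O, 2) = Add(2, O))
a = Pow(1427154, Rational(1, 2)) ≈ 1194.6
p = Pow(1427154, Rational(1, 2)) ≈ 1194.6
Function('v')(Y) = Add(-11, Mul(2, Y)) (Function('v')(Y) = Add(Add(Y, Add(2, -13)), Y) = Add(Add(Y, -11), Y) = Add(Add(-11, Y), Y) = Add(-11, Mul(2, Y)))
Add(p, Mul(-1, Function('v')(Add(29, 847)))) = Add(Pow(1427154, Rational(1, 2)), Mul(-1, Add(-11, Mul(2, Add(29, 847))))) = Add(Pow(1427154, Rational(1, 2)), Mul(-1, Add(-11, Mul(2, 876)))) = Add(Pow(1427154, Rational(1, 2)), Mul(-1, Add(-11, 1752))) = Add(Pow(1427154, Rational(1, 2)), Mul(-1, 1741)) = Add(Pow(1427154, Rational(1, 2)), -1741) = Add(-1741, Pow(1427154, Rational(1, 2)))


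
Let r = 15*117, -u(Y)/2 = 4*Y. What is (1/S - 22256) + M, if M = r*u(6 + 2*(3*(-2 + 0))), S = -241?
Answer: 14938143/241 ≈ 61984.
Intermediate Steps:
u(Y) = -8*Y
r = 1755
M = 84240 (M = 1755*(-8*(6 + 2*(3*(-2 + 0)))) = 1755*(-8*(6 + 2*(3*(-2)))) = 1755*(-8*(6 + 2*(-6))) = 1755*(-8*(6 - 12)) = 1755*(-8*(-6)) = 1755*48 = 84240)
(1/S - 22256) + M = (1/(-241) - 22256) + 84240 = (-1/241 - 22256) + 84240 = -5363697/241 + 84240 = 14938143/241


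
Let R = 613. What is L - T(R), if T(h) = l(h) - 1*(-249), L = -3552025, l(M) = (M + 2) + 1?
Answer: -3552890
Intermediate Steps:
l(M) = 3 + M (l(M) = (2 + M) + 1 = 3 + M)
T(h) = 252 + h (T(h) = (3 + h) - 1*(-249) = (3 + h) + 249 = 252 + h)
L - T(R) = -3552025 - (252 + 613) = -3552025 - 1*865 = -3552025 - 865 = -3552890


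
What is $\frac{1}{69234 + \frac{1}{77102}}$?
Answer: $\frac{77102}{5338079869} \approx 1.4444 \cdot 10^{-5}$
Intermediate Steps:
$\frac{1}{69234 + \frac{1}{77102}} = \frac{1}{\frac{5338079869}{77102}} = \frac{77102}{5338079869}$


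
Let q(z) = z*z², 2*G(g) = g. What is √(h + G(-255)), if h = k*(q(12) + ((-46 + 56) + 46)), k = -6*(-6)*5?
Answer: √1283970/2 ≈ 566.56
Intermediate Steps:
k = 180 (k = 36*5 = 180)
G(g) = g/2
q(z) = z³
h = 321120 (h = 180*(12³ + ((-46 + 56) + 46)) = 180*(1728 + (10 + 46)) = 180*(1728 + 56) = 180*1784 = 321120)
√(h + G(-255)) = √(321120 + (½)*(-255)) = √(321120 - 255/2) = √(641985/2) = √1283970/2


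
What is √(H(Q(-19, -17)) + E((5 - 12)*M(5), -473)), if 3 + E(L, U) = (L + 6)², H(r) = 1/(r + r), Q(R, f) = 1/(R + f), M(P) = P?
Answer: 2*√205 ≈ 28.636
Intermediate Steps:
H(r) = 1/(2*r)
E(L, U) = -3 + (6 + L)² (E(L, U) = -3 + (L + 6)² = -3 + (6 + L)²)
√(H(Q(-19, -17)) + E((5 - 12)*M(5), -473)) = √(1/(2*(1/(-19 - 17))) + (-3 + (6 + (5 - 12)*5)²)) = √(1/(2*(1/(-36))) + (-3 + (6 - 7*5)²)) = √(1/(2*(-1/36)) + (-3 + (6 - 35)²)) = √((½)*(-36) + (-3 + (-29)²)) = √(-18 + (-3 + 841)) = √(-18 + 838) = √820 = 2*√205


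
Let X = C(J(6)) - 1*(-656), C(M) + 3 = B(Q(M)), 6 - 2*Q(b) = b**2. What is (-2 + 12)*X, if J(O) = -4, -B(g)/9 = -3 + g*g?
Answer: 4550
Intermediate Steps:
Q(b) = 3 - b**2/2
B(g) = 27 - 9*g**2 (B(g) = -9*(-3 + g*g) = -9*(-3 + g**2) = 27 - 9*g**2)
C(M) = 24 - 9*(3 - M**2/2)**2 (C(M) = -3 + (27 - 9*(3 - M**2/2)**2) = 24 - 9*(3 - M**2/2)**2)
X = 455 (X = (24 - 9*(-6 + (-4)**2)**2/4) - 1*(-656) = (24 - 9*(-6 + 16)**2/4) + 656 = (24 - 9/4*10**2) + 656 = (24 - 9/4*100) + 656 = (24 - 225) + 656 = -201 + 656 = 455)
(-2 + 12)*X = (-2 + 12)*455 = 10*455 = 4550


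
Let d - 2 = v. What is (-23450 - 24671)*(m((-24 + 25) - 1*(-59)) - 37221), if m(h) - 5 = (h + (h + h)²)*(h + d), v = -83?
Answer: 16403293996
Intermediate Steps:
d = -81 (d = 2 - 83 = -81)
m(h) = 5 + (-81 + h)*(h + 4*h²) (m(h) = 5 + (h + (h + h)²)*(h - 81) = 5 + (h + (2*h)²)*(-81 + h) = 5 + (h + 4*h²)*(-81 + h) = 5 + (-81 + h)*(h + 4*h²))
(-23450 - 24671)*(m((-24 + 25) - 1*(-59)) - 37221) = (-23450 - 24671)*((5 - 323*((-24 + 25) - 1*(-59))² - 81*((-24 + 25) - 1*(-59)) + 4*((-24 + 25) - 1*(-59))³) - 37221) = -48121*((5 - 323*(1 + 59)² - 81*(1 + 59) + 4*(1 + 59)³) - 37221) = -48121*((5 - 323*60² - 81*60 + 4*60³) - 37221) = -48121*((5 - 323*3600 - 4860 + 4*216000) - 37221) = -48121*((5 - 1162800 - 4860 + 864000) - 37221) = -48121*(-303655 - 37221) = -48121*(-340876) = 16403293996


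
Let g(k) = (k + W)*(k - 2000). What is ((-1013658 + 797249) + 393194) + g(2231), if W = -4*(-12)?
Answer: 703234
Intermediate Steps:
W = 48
g(k) = (-2000 + k)*(48 + k) (g(k) = (k + 48)*(k - 2000) = (48 + k)*(-2000 + k) = (-2000 + k)*(48 + k))
((-1013658 + 797249) + 393194) + g(2231) = ((-1013658 + 797249) + 393194) + (-96000 + 2231² - 1952*2231) = (-216409 + 393194) + (-96000 + 4977361 - 4354912) = 176785 + 526449 = 703234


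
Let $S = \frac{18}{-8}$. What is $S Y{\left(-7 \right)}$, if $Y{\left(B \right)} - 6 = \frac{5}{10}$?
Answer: $- \frac{117}{8} \approx -14.625$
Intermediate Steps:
$Y{\left(B \right)} = \frac{13}{2}$ ($Y{\left(B \right)} = 6 + \frac{5}{10} = 6 + 5 \cdot \frac{1}{10} = 6 + \frac{1}{2} = \frac{13}{2}$)
$S = - \frac{9}{4}$ ($S = 18 \left(- \frac{1}{8}\right) = - \frac{9}{4} \approx -2.25$)
$S Y{\left(-7 \right)} = \left(- \frac{9}{4}\right) \frac{13}{2} = - \frac{117}{8}$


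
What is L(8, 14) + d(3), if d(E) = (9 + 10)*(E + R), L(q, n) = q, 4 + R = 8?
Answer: 141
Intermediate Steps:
R = 4 (R = -4 + 8 = 4)
d(E) = 76 + 19*E (d(E) = (9 + 10)*(E + 4) = 19*(4 + E) = 76 + 19*E)
L(8, 14) + d(3) = 8 + (76 + 19*3) = 8 + (76 + 57) = 8 + 133 = 141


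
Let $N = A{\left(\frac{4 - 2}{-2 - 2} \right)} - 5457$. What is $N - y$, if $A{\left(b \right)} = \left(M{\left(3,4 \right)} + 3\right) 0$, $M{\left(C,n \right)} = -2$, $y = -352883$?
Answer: $347426$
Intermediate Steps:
$A{\left(b \right)} = 0$ ($A{\left(b \right)} = \left(-2 + 3\right) 0 = 1 \cdot 0 = 0$)
$N = -5457$ ($N = 0 - 5457 = -5457$)
$N - y = -5457 - -352883 = -5457 + 352883 = 347426$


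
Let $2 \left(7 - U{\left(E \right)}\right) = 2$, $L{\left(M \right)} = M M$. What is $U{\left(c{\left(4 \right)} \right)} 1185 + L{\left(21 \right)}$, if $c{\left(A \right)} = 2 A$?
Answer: $7551$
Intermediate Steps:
$L{\left(M \right)} = M^{2}$
$U{\left(E \right)} = 6$ ($U{\left(E \right)} = 7 - 1 = 6$)
$U{\left(c{\left(4 \right)} \right)} 1185 + L{\left(21 \right)} = 6 \cdot 1185 + 21^{2} = 7110 + 441 = 7551$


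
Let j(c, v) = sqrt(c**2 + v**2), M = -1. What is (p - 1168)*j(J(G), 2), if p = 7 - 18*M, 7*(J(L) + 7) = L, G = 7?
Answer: -2286*sqrt(10) ≈ -7229.0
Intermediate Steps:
J(L) = -7 + L/7
p = 25 (p = 7 - 18*(-1) = 7 + 18 = 25)
(p - 1168)*j(J(G), 2) = (25 - 1168)*sqrt((-7 + (1/7)*7)**2 + 2**2) = -1143*sqrt((-7 + 1)**2 + 4) = -1143*sqrt((-6)**2 + 4) = -1143*sqrt(36 + 4) = -2286*sqrt(10)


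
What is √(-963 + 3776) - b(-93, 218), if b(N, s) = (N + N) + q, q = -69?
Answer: 255 + √2813 ≈ 308.04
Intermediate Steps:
b(N, s) = -69 + 2*N (b(N, s) = (N + N) - 69 = 2*N - 69 = -69 + 2*N)
√(-963 + 3776) - b(-93, 218) = √(-963 + 3776) - (-69 + 2*(-93)) = √2813 - (-69 - 186) = √2813 - 1*(-255) = √2813 + 255 = 255 + √2813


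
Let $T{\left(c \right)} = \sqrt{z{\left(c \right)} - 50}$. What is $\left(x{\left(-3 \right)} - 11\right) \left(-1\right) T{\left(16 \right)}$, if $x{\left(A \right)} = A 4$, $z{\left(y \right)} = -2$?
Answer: $46 i \sqrt{13} \approx 165.86 i$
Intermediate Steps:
$x{\left(A \right)} = 4 A$
$T{\left(c \right)} = 2 i \sqrt{13}$ ($T{\left(c \right)} = \sqrt{-2 - 50} = \sqrt{-52} = 2 i \sqrt{13}$)
$\left(x{\left(-3 \right)} - 11\right) \left(-1\right) T{\left(16 \right)} = \left(4 \left(-3\right) - 11\right) \left(-1\right) 2 i \sqrt{13} = \left(-12 - 11\right) \left(-1\right) 2 i \sqrt{13} = \left(-23\right) \left(-1\right) 2 i \sqrt{13} = 23 \cdot 2 i \sqrt{13} = 46 i \sqrt{13}$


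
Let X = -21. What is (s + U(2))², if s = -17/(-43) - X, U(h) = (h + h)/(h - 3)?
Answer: 559504/1849 ≈ 302.60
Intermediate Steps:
U(h) = 2*h/(-3 + h) (U(h) = (2*h)/(-3 + h) = 2*h/(-3 + h))
s = 920/43 (s = -17/(-43) - 1*(-21) = -17*(-1/43) + 21 = 17/43 + 21 = 920/43 ≈ 21.395)
(s + U(2))² = (920/43 + 2*2/(-3 + 2))² = (920/43 + 2*2/(-1))² = (920/43 + 2*2*(-1))² = (920/43 - 4)² = (748/43)² = 559504/1849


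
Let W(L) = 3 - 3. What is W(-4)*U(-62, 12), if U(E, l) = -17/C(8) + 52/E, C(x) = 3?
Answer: 0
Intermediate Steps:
W(L) = 0
U(E, l) = -17/3 + 52/E
W(-4)*U(-62, 12) = 0*(-17/3 + 52/(-62)) = 0*(-17/3 + 52*(-1/62)) = 0*(-17/3 - 26/31) = 0*(-605/93) = 0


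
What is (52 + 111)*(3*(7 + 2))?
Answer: 4401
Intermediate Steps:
(52 + 111)*(3*(7 + 2)) = 163*(3*9) = 163*27 = 4401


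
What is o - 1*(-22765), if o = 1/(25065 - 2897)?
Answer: 504654521/22168 ≈ 22765.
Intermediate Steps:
o = 1/22168 ≈ 4.5110e-5
o - 1*(-22765) = 1/22168 - 1*(-22765) = 1/22168 + 22765 = 504654521/22168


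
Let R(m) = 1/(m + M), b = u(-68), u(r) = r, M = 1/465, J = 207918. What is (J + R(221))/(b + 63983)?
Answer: 7122300551/2189429630 ≈ 3.2530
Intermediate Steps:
M = 1/465 ≈ 0.0021505
b = -68
R(m) = 1/(1/465 + m) (R(m) = 1/(m + 1/465) = 1/(1/465 + m))
(J + R(221))/(b + 63983) = (207918 + 465/(1 + 465*221))/(-68 + 63983) = (207918 + 465/(1 + 102765))/63915 = (207918 + 465/102766)*(1/63915) = (21366901653/102766)*(1/63915) = 7122300551/2189429630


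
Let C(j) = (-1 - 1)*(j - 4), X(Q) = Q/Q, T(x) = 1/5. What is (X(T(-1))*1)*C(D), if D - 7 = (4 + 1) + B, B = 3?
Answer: -22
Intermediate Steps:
D = 15 (D = 7 + ((4 + 1) + 3) = 7 + (5 + 3) = 7 + 8 = 15)
T(x) = 1/5
X(Q) = 1
C(j) = 8 - 2*j (C(j) = -2*(-4 + j) = 8 - 2*j)
(X(T(-1))*1)*C(D) = (1*1)*(8 - 2*15) = 1*(8 - 30) = 1*(-22) = -22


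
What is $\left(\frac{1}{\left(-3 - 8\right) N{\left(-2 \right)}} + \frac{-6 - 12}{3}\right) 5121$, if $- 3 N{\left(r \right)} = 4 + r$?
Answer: $- \frac{660609}{22} \approx -30028.0$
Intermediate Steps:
$N{\left(r \right)} = - \frac{4}{3} - \frac{r}{3}$ ($N{\left(r \right)} = - \frac{4 + r}{3} = - \frac{4}{3} - \frac{r}{3}$)
$\left(\frac{1}{\left(-3 - 8\right) N{\left(-2 \right)}} + \frac{-6 - 12}{3}\right) 5121 = \left(\frac{1}{\left(-3 - 8\right) \left(- \frac{4}{3} - - \frac{2}{3}\right)} + \frac{-6 - 12}{3}\right) 5121 = \left(\frac{1}{\left(-11\right) \left(- \frac{4}{3} + \frac{2}{3}\right)} + \left(-6 - 12\right) \frac{1}{3}\right) 5121 = \left(- \frac{1}{11 \left(- \frac{2}{3}\right)} - 6\right) 5121 = \left(\left(- \frac{1}{11}\right) \left(- \frac{3}{2}\right) - 6\right) 5121 = \left(\frac{3}{22} - 6\right) 5121 = \left(- \frac{129}{22}\right) 5121 = - \frac{660609}{22}$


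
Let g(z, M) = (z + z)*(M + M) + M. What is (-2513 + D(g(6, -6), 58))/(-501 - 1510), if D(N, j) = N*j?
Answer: 11213/2011 ≈ 5.5758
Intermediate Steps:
g(z, M) = M + 4*M*z (g(z, M) = (2*z)*(2*M) + M = 4*M*z + M = M + 4*M*z)
(-2513 + D(g(6, -6), 58))/(-501 - 1510) = (-2513 - 6*(1 + 4*6)*58)/(-501 - 1510) = (-2513 - 6*(1 + 24)*58)/(-2011) = (-2513 - 6*25*58)*(-1/2011) = (-2513 - 150*58)*(-1/2011) = (-2513 - 8700)*(-1/2011) = -11213*(-1/2011) = 11213/2011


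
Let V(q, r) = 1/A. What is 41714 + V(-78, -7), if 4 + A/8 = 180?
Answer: 58733313/1408 ≈ 41714.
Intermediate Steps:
A = 1408 (A = -32 + 8*180 = -32 + 1440 = 1408)
V(q, r) = 1/1408
41714 + V(-78, -7) = 41714 + 1/1408 = 58733313/1408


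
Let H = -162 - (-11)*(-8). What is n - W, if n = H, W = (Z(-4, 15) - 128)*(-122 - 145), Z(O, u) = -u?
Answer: -38431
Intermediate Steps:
W = 38181 (W = (-1*15 - 128)*(-122 - 145) = (-15 - 128)*(-267) = -143*(-267) = 38181)
H = -250 (H = -162 - 1*88 = -162 - 88 = -250)
n = -250
n - W = -250 - 1*38181 = -250 - 38181 = -38431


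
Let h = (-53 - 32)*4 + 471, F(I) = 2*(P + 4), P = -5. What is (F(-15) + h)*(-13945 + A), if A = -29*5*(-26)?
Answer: -1312575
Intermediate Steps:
F(I) = -2 (F(I) = 2*(-5 + 4) = 2*(-1) = -2)
A = 3770 (A = -145*(-26) = 3770)
h = 131 (h = -85*4 + 471 = -340 + 471 = 131)
(F(-15) + h)*(-13945 + A) = (-2 + 131)*(-13945 + 3770) = 129*(-10175) = -1312575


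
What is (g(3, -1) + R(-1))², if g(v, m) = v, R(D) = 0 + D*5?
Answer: 4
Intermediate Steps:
R(D) = 5*D (R(D) = 0 + 5*D = 5*D)
(g(3, -1) + R(-1))² = (3 + 5*(-1))² = (3 - 5)² = (-2)² = 4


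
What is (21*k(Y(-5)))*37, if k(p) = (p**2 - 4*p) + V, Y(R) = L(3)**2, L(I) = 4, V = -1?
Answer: 148407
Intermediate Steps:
Y(R) = 16 (Y(R) = 4**2 = 16)
k(p) = -1 + p**2 - 4*p (k(p) = (p**2 - 4*p) - 1 = -1 + p**2 - 4*p)
(21*k(Y(-5)))*37 = (21*(-1 + 16**2 - 4*16))*37 = (21*(-1 + 256 - 64))*37 = (21*191)*37 = 4011*37 = 148407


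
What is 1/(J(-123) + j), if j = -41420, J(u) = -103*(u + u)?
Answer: -1/16082 ≈ -6.2181e-5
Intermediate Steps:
J(u) = -206*u
1/(J(-123) + j) = 1/(-206*(-123) - 41420) = 1/(25338 - 41420) = 1/(-16082) = -1/16082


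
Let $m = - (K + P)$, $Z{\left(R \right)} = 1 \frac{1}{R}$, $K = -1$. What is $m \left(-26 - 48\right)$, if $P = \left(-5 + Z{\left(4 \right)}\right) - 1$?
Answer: $- \frac{999}{2} \approx -499.5$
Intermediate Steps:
$Z{\left(R \right)} = \frac{1}{R}$
$P = - \frac{23}{4}$ ($P = \left(-5 + \frac{1}{4}\right) - 1 = - \frac{19}{4} - 1 = - \frac{23}{4} \approx -5.75$)
$m = \frac{27}{4}$ ($m = - (-1 - \frac{23}{4}) = \left(-1\right) \left(- \frac{27}{4}\right) = \frac{27}{4} \approx 6.75$)
$m \left(-26 - 48\right) = \frac{27 \left(-26 - 48\right)}{4} = \frac{27}{4} \left(-74\right) = - \frac{999}{2}$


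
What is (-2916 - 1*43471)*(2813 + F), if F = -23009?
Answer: 936831852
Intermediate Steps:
(-2916 - 1*43471)*(2813 + F) = (-2916 - 1*43471)*(2813 - 23009) = (-2916 - 43471)*(-20196) = -46387*(-20196) = 936831852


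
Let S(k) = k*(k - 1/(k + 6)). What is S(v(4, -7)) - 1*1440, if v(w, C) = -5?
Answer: -1410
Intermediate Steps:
S(k) = k*(k - 1/(6 + k))
S(v(4, -7)) - 1*1440 = -5*(-1 + (-5)**2 + 6*(-5))/(6 - 5) - 1*1440 = -5*(-1 + 25 - 30)/1 - 1440 = -5*1*(-6) - 1440 = 30 - 1440 = -1410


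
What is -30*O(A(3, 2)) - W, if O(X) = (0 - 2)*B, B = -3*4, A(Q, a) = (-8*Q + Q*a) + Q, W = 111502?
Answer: -112222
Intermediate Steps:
A(Q, a) = -7*Q + Q*a
B = -12
O(X) = 24 (O(X) = (0 - 2)*(-12) = -2*(-12) = 24)
-30*O(A(3, 2)) - W = -30*24 - 1*111502 = -720 - 111502 = -112222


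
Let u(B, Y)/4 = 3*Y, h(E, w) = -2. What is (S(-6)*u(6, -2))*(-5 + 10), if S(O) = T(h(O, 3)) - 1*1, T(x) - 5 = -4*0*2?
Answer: -480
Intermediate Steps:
u(B, Y) = 12*Y (u(B, Y) = 4*(3*Y) = 12*Y)
T(x) = 5 (T(x) = 5 - 4*0*2 = 5 + 0*2 = 5 + 0 = 5)
S(O) = 4 (S(O) = 5 - 1*1 = 5 - 1 = 4)
(S(-6)*u(6, -2))*(-5 + 10) = (4*(12*(-2)))*(-5 + 10) = (4*(-24))*5 = -96*5 = -480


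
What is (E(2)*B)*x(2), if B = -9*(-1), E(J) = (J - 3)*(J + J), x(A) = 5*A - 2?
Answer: -288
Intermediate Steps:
x(A) = -2 + 5*A
E(J) = 2*J*(-3 + J) (E(J) = (-3 + J)*(2*J) = 2*J*(-3 + J))
B = 9
(E(2)*B)*x(2) = ((2*2*(-3 + 2))*9)*(-2 + 5*2) = ((2*2*(-1))*9)*(-2 + 10) = -4*9*8 = -36*8 = -288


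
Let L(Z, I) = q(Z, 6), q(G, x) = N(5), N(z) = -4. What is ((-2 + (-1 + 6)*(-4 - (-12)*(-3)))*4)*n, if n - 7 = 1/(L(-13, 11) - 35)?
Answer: -219776/39 ≈ -5635.3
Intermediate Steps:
q(G, x) = -4
L(Z, I) = -4
n = 272/39 (n = 7 + 1/(-4 - 35) = 7 + 1/(-39) = 7 - 1/39 = 272/39 ≈ 6.9744)
((-2 + (-1 + 6)*(-4 - (-12)*(-3)))*4)*n = ((-2 + (-1 + 6)*(-4 - (-12)*(-3)))*4)*(272/39) = ((-2 + 5*(-4 - 3*12))*4)*(272/39) = ((-2 + 5*(-4 - 36))*4)*(272/39) = ((-2 + 5*(-40))*4)*(272/39) = ((-2 - 200)*4)*(272/39) = -202*4*(272/39) = -808*272/39 = -219776/39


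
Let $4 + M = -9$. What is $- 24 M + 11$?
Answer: $323$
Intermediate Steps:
$M = -13$ ($M = -4 - 9 = -13$)
$- 24 M + 11 = \left(-24\right) \left(-13\right) + 11 = 312 + 11 = 323$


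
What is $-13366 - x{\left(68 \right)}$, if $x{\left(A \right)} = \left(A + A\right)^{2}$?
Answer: $-31862$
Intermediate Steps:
$x{\left(A \right)} = 4 A^{2}$ ($x{\left(A \right)} = \left(2 A\right)^{2} = 4 A^{2}$)
$-13366 - x{\left(68 \right)} = -13366 - 4 \cdot 68^{2} = -13366 - 4 \cdot 4624 = -13366 - 18496 = -31862$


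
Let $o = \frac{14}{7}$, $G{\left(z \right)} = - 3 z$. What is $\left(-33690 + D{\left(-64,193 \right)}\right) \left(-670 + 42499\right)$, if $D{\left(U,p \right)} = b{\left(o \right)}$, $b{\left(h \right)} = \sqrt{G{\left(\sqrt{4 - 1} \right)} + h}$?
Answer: $-1409219010 + 41829 \sqrt{2 - 3 \sqrt{3}} \approx -1.4092 \cdot 10^{9} + 74781.0 i$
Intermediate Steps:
$o = 2$ ($o = 14 \cdot \frac{1}{7} = 2$)
$b{\left(h \right)} = \sqrt{h - 3 \sqrt{3}}$ ($b{\left(h \right)} = \sqrt{- 3 \sqrt{4 - 1} + h} = \sqrt{- 3 \sqrt{3} + h} = \sqrt{h - 3 \sqrt{3}}$)
$D{\left(U,p \right)} = \sqrt{2 - 3 \sqrt{3}}$
$\left(-33690 + D{\left(-64,193 \right)}\right) \left(-670 + 42499\right) = \left(-33690 + \sqrt{2 - 3 \sqrt{3}}\right) \left(-670 + 42499\right) = \left(-33690 + \sqrt{2 - 3 \sqrt{3}}\right) 41829 = -1409219010 + 41829 \sqrt{2 - 3 \sqrt{3}}$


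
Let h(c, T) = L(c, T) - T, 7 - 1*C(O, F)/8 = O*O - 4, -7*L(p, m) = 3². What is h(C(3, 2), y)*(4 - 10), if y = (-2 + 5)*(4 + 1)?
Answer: 684/7 ≈ 97.714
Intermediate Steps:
L(p, m) = -9/7 (L(p, m) = -⅐*3² = -⅐*9 = -9/7)
C(O, F) = 88 - 8*O² (C(O, F) = 56 - 8*(O*O - 4) = 56 - 8*(O² - 4) = 56 - 8*(-4 + O²) = 56 + (32 - 8*O²) = 88 - 8*O²)
y = 15 (y = 3*5 = 15)
h(c, T) = -9/7 - T
h(C(3, 2), y)*(4 - 10) = (-9/7 - 1*15)*(4 - 10) = (-9/7 - 15)*(-6) = -114/7*(-6) = 684/7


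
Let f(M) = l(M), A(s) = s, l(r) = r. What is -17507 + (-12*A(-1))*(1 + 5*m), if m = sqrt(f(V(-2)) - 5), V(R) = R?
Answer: -17495 + 60*I*sqrt(7) ≈ -17495.0 + 158.75*I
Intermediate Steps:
f(M) = M
m = I*sqrt(7) (m = sqrt(-2 - 5) = sqrt(-7) = I*sqrt(7) ≈ 2.6458*I)
-17507 + (-12*A(-1))*(1 + 5*m) = -17507 + (-12*(-1))*(1 + 5*(I*sqrt(7))) = -17507 + 12*(1 + 5*I*sqrt(7)) = -17507 + (12 + 60*I*sqrt(7)) = -17495 + 60*I*sqrt(7)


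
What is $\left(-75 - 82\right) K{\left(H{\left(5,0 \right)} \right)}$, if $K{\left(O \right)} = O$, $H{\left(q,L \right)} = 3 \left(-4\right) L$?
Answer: $0$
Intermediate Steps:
$H{\left(q,L \right)} = - 12 L$
$\left(-75 - 82\right) K{\left(H{\left(5,0 \right)} \right)} = \left(-75 - 82\right) \left(\left(-12\right) 0\right) = \left(-157\right) 0 = 0$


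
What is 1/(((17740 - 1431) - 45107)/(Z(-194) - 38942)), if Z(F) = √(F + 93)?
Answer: 19471/14399 - I*√101/28798 ≈ 1.3522 - 0.00034898*I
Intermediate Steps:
Z(F) = √(93 + F)
1/(((17740 - 1431) - 45107)/(Z(-194) - 38942)) = 1/(((17740 - 1431) - 45107)/(√(93 - 194) - 38942)) = 1/((16309 - 45107)/(√(-101) - 38942)) = 1/(-28798/(I*√101 - 38942)) = 1/(-28798/(-38942 + I*√101)) = 19471/14399 - I*√101/28798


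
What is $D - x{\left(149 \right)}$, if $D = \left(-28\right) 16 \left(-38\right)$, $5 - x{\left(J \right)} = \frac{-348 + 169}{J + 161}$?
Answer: $\frac{5275711}{310} \approx 17018.0$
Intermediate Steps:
$x{\left(J \right)} = 5 + \frac{179}{161 + J}$ ($x{\left(J \right)} = 5 - \frac{-348 + 169}{J + 161} = 5 - - \frac{179}{161 + J} = 5 + \frac{179}{161 + J}$)
$D = 17024$ ($D = \left(-448\right) \left(-38\right) = 17024$)
$D - x{\left(149 \right)} = 17024 - \frac{984 + 5 \cdot 149}{161 + 149} = 17024 - \frac{984 + 745}{310} = 17024 - \frac{1}{310} \cdot 1729 = 17024 - \frac{1729}{310} = \frac{5275711}{310}$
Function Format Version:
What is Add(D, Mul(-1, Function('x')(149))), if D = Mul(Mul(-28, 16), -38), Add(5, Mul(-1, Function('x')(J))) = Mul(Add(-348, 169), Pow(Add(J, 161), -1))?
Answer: Rational(5275711, 310) ≈ 17018.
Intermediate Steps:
Function('x')(J) = Add(5, Mul(179, Pow(Add(161, J), -1))) (Function('x')(J) = Add(5, Mul(-1, Mul(Add(-348, 169), Pow(Add(J, 161), -1)))) = Add(5, Mul(-1, Mul(-179, Pow(Add(161, J), -1)))) = Add(5, Mul(179, Pow(Add(161, J), -1))))
D = 17024 (D = Mul(-448, -38) = 17024)
Add(D, Mul(-1, Function('x')(149))) = Add(17024, Mul(-1, Mul(Pow(Add(161, 149), -1), Add(984, Mul(5, 149))))) = Add(17024, Mul(-1, Mul(Pow(310, -1), Add(984, 745)))) = Add(17024, Mul(-1, Mul(Rational(1, 310), 1729))) = Add(17024, Mul(-1, Rational(1729, 310))) = Add(17024, Rational(-1729, 310)) = Rational(5275711, 310)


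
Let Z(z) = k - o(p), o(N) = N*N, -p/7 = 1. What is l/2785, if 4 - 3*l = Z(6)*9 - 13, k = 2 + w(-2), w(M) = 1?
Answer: 431/8355 ≈ 0.051586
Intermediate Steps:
p = -7 (p = -7*1 = -7)
k = 3 (k = 2 + 1 = 3)
o(N) = N²
Z(z) = -46 (Z(z) = 3 - 1*(-7)² = 3 - 1*49 = 3 - 49 = -46)
l = 431/3 (l = 4/3 - (-46*9 - 13)/3 = 4/3 - (-414 - 13)/3 = 4/3 - ⅓*(-427) = 4/3 + 427/3 = 431/3 ≈ 143.67)
l/2785 = (431/3)/2785 = (431/3)*(1/2785) = 431/8355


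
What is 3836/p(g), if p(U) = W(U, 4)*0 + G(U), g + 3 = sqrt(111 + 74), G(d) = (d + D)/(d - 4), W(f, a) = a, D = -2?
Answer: 14385/4 - 959*sqrt(185)/20 ≈ 2944.1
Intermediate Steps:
G(d) = (-2 + d)/(-4 + d) (G(d) = (d - 2)/(d - 4) = (-2 + d)/(-4 + d))
g = -3 + sqrt(185) (g = -3 + sqrt(111 + 74) = -3 + sqrt(185) ≈ 10.601)
p(U) = (-2 + U)/(-4 + U) (p(U) = 4*0 + (-2 + U)/(-4 + U) = 0 + (-2 + U)/(-4 + U) = (-2 + U)/(-4 + U))
3836/p(g) = 3836/(((-2 + (-3 + sqrt(185)))/(-4 + (-3 + sqrt(185))))) = 3836/(((-5 + sqrt(185))/(-7 + sqrt(185)))) = 3836*((-7 + sqrt(185))/(-5 + sqrt(185))) = 3836*(-7 + sqrt(185))/(-5 + sqrt(185))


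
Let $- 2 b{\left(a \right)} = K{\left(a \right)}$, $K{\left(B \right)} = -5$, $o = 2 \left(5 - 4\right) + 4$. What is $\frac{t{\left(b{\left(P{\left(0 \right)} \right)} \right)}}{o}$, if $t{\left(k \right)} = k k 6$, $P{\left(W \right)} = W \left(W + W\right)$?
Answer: $\frac{25}{4} \approx 6.25$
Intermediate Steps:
$P{\left(W \right)} = 2 W^{2}$ ($P{\left(W \right)} = W 2 W = 2 W^{2}$)
$o = 6$ ($o = 2 \cdot 1 + 4 = 2 + 4 = 6$)
$b{\left(a \right)} = \frac{5}{2}$ ($b{\left(a \right)} = \left(- \frac{1}{2}\right) \left(-5\right) = \frac{5}{2}$)
$t{\left(k \right)} = 6 k^{2}$ ($t{\left(k \right)} = k^{2} \cdot 6 = 6 k^{2}$)
$\frac{t{\left(b{\left(P{\left(0 \right)} \right)} \right)}}{o} = \frac{6 \left(\frac{5}{2}\right)^{2}}{6} = 6 \cdot \frac{25}{4} \cdot \frac{1}{6} = \frac{75}{2} \cdot \frac{1}{6} = \frac{25}{4}$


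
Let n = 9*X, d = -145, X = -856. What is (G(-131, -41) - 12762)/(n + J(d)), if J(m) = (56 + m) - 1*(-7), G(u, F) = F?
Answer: 12803/7786 ≈ 1.6444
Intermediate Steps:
J(m) = 63 + m (J(m) = (56 + m) + 7 = 63 + m)
n = -7704 (n = 9*(-856) = -7704)
(G(-131, -41) - 12762)/(n + J(d)) = (-41 - 12762)/(-7704 + (63 - 145)) = -12803/(-7704 - 82) = -12803/(-7786) = -12803*(-1/7786) = 12803/7786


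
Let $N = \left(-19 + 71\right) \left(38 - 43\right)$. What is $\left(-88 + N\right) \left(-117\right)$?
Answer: $40716$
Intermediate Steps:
$N = -260$ ($N = 52 \left(-5\right) = -260$)
$\left(-88 + N\right) \left(-117\right) = \left(-88 - 260\right) \left(-117\right) = \left(-348\right) \left(-117\right) = 40716$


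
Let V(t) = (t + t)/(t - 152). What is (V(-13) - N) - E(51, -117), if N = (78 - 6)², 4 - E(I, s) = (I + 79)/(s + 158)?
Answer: -35074304/6765 ≈ -5184.7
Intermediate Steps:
V(t) = 2*t/(-152 + t) (V(t) = (2*t)/(-152 + t) = 2*t/(-152 + t))
E(I, s) = 4 - (79 + I)/(158 + s) (E(I, s) = 4 - (I + 79)/(s + 158) = 4 - (79 + I)/(158 + s))
N = 5184 (N = 72² = 5184)
(V(-13) - N) - E(51, -117) = (2*(-13)/(-152 - 13) - 1*5184) - (553 - 1*51 + 4*(-117))/(158 - 117) = (2*(-13)/(-165) - 5184) - (553 - 51 - 468)/41 = (2*(-13)*(-1/165) - 5184) - 34/41 = (26/165 - 5184) - 1*34/41 = -855334/165 - 34/41 = -35074304/6765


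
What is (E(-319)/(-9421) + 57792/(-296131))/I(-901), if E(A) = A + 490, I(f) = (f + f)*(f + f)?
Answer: -595096833/9059212569727804 ≈ -6.5690e-8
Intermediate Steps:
I(f) = 4*f**2 (I(f) = (2*f)*(2*f) = 4*f**2)
E(A) = 490 + A
(E(-319)/(-9421) + 57792/(-296131))/I(-901) = ((490 - 319)/(-9421) + 57792/(-296131))/((4*(-901)**2)) = (171*(-1/9421) + 57792*(-1/296131))/((4*811801)) = (-171/9421 - 57792/296131)/3247204 = -595096833/2789850151*1/3247204 = -595096833/9059212569727804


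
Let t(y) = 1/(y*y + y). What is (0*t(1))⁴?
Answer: 0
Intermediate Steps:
t(y) = 1/(y + y²) (t(y) = 1/(y² + y) = 1/(y + y²))
(0*t(1))⁴ = (0*(1/(1*(1 + 1))))⁴ = (0*(1/2))⁴ = (0*(1*(½)))⁴ = (0*(½))⁴ = 0⁴ = 0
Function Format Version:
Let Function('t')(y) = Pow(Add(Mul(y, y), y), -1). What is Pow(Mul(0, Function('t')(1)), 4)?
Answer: 0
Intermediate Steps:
Function('t')(y) = Pow(Add(y, Pow(y, 2)), -1) (Function('t')(y) = Pow(Add(Pow(y, 2), y), -1) = Pow(Add(y, Pow(y, 2)), -1))
Pow(Mul(0, Function('t')(1)), 4) = Pow(Mul(0, Mul(Pow(1, -1), Pow(Add(1, 1), -1))), 4) = Pow(Mul(0, Mul(1, Pow(2, -1))), 4) = Pow(Mul(0, Mul(1, Rational(1, 2))), 4) = Pow(Mul(0, Rational(1, 2)), 4) = Pow(0, 4) = 0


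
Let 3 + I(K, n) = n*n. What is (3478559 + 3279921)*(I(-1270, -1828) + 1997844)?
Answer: 36086397074000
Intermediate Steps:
I(K, n) = -3 + n² (I(K, n) = -3 + n*n = -3 + n²)
(3478559 + 3279921)*(I(-1270, -1828) + 1997844) = (3478559 + 3279921)*((-3 + (-1828)²) + 1997844) = 6758480*((-3 + 3341584) + 1997844) = 6758480*(3341581 + 1997844) = 6758480*5339425 = 36086397074000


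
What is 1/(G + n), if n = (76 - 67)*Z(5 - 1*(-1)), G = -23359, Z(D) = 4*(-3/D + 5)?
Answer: -1/23197 ≈ -4.3109e-5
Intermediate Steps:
Z(D) = 20 - 12/D (Z(D) = 4*(5 - 3/D) = 20 - 12/D)
n = 162 (n = (76 - 67)*(20 - 12/(5 - 1*(-1))) = 9*(20 - 12/(5 + 1)) = 9*(20 - 12/6) = 9*(20 - 12*1/6) = 9*(20 - 2) = 9*18 = 162)
1/(G + n) = 1/(-23359 + 162) = 1/(-23197) = -1/23197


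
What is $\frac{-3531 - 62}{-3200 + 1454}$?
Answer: $\frac{3593}{1746} \approx 2.0578$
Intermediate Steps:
$\frac{-3531 - 62}{-3200 + 1454} = \frac{-3531 - 62}{-1746} = \left(-3593\right) \left(- \frac{1}{1746}\right) = \frac{3593}{1746}$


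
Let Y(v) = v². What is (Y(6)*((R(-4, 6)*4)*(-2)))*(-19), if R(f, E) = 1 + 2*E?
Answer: 71136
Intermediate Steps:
(Y(6)*((R(-4, 6)*4)*(-2)))*(-19) = (6²*(((1 + 2*6)*4)*(-2)))*(-19) = (36*(((1 + 12)*4)*(-2)))*(-19) = (36*((13*4)*(-2)))*(-19) = (36*(52*(-2)))*(-19) = (36*(-104))*(-19) = -3744*(-19) = 71136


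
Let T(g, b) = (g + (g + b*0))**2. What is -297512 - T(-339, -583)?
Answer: -757196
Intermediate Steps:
T(g, b) = 4*g**2 (T(g, b) = (g + (g + 0))**2 = (g + g)**2 = (2*g)**2 = 4*g**2)
-297512 - T(-339, -583) = -297512 - 4*(-339)**2 = -297512 - 4*114921 = -297512 - 1*459684 = -297512 - 459684 = -757196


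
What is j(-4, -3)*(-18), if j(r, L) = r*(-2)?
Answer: -144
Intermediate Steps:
j(r, L) = -2*r
j(-4, -3)*(-18) = -2*(-4)*(-18) = 8*(-18) = -144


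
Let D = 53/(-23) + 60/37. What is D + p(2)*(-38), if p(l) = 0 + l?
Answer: -65257/851 ≈ -76.683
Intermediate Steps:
p(l) = l
D = -581/851 (D = 53*(-1/23) + 60*(1/37) = -53/23 + 60/37 = -581/851 ≈ -0.68273)
D + p(2)*(-38) = -581/851 + 2*(-38) = -581/851 - 76 = -65257/851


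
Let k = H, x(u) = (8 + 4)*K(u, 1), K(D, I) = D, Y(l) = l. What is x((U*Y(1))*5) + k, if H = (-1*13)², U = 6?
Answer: 529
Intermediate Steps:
H = 169 (H = (-13)² = 169)
x(u) = 12*u (x(u) = (8 + 4)*u = 12*u)
k = 169
x((U*Y(1))*5) + k = 12*((6*1)*5) + 169 = 12*(6*5) + 169 = 12*30 + 169 = 360 + 169 = 529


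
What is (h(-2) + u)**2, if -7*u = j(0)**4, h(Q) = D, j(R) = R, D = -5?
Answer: 25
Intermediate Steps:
h(Q) = -5
u = 0 (u = -1/7*0**4 = -1/7*0 = 0)
(h(-2) + u)**2 = (-5 + 0)**2 = (-5)**2 = 25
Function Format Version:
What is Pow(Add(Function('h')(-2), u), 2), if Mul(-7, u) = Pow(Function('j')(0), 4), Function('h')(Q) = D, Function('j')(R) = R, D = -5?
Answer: 25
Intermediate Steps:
Function('h')(Q) = -5
u = 0 (u = Mul(Rational(-1, 7), Pow(0, 4)) = Mul(Rational(-1, 7), 0) = 0)
Pow(Add(Function('h')(-2), u), 2) = Pow(Add(-5, 0), 2) = Pow(-5, 2) = 25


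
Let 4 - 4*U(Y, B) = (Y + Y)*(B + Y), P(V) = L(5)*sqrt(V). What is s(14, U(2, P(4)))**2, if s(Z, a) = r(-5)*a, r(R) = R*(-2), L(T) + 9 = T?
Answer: 4900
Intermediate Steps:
L(T) = -9 + T
r(R) = -2*R
P(V) = -4*sqrt(V) (P(V) = (-9 + 5)*sqrt(V) = -4*sqrt(V))
U(Y, B) = 1 - Y*(B + Y)/2 (U(Y, B) = 1 - (Y + Y)*(B + Y)/4 = 1 - 2*Y*(B + Y)/4 = 1 - Y*(B + Y)/2)
s(Z, a) = 10*a (s(Z, a) = (-2*(-5))*a = 10*a)
s(14, U(2, P(4)))**2 = (10*(1 - 1/2*2**2 - 1/2*(-4*sqrt(4))*2))**2 = (10*(1 - 1/2*4 - 1/2*(-4*2)*2))**2 = (10*(1 - 2 - 1/2*(-8)*2))**2 = (10*(1 - 2 + 8))**2 = (10*7)**2 = 70**2 = 4900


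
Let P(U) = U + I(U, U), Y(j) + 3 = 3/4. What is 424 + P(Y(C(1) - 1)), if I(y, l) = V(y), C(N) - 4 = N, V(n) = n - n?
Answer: 1687/4 ≈ 421.75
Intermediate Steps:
V(n) = 0
C(N) = 4 + N
Y(j) = -9/4 (Y(j) = -3 + 3/4 = -3 + 3*(¼) = -3 + ¾ = -9/4)
I(y, l) = 0
P(U) = U (P(U) = U + 0 = U)
424 + P(Y(C(1) - 1)) = 424 - 9/4 = 1687/4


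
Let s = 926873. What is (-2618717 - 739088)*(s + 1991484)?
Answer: -9799273726385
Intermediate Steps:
(-2618717 - 739088)*(s + 1991484) = (-2618717 - 739088)*(926873 + 1991484) = -3357805*2918357 = -9799273726385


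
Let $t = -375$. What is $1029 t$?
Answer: $-385875$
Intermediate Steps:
$1029 t = 1029 \left(-375\right) = -385875$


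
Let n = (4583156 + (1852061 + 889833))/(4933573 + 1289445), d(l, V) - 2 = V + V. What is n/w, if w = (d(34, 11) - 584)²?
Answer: 146501/39030768896 ≈ 3.7535e-6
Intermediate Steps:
d(l, V) = 2 + 2*V (d(l, V) = 2 + (V + V) = 2 + 2*V)
n = 3662525/3111509 (n = (4583156 + 2741894)/6223018 = 7325050*(1/6223018) = 3662525/3111509 ≈ 1.1771)
w = 313600 (w = ((2 + 2*11) - 584)² = ((2 + 22) - 584)² = (24 - 584)² = (-560)² = 313600)
n/w = (3662525/3111509)/313600 = (3662525/3111509)*(1/313600) = 146501/39030768896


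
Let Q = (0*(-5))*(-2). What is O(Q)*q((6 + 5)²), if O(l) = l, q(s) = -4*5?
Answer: 0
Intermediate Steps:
Q = 0 (Q = 0*(-2) = 0)
q(s) = -20
O(Q)*q((6 + 5)²) = 0*(-20) = 0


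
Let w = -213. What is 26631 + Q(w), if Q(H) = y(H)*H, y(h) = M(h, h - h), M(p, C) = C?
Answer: 26631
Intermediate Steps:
y(h) = 0 (y(h) = h - h = 0)
Q(H) = 0 (Q(H) = 0*H = 0)
26631 + Q(w) = 26631 + 0 = 26631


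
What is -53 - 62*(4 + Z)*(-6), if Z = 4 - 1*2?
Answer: 2179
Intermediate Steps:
Z = 2 (Z = 4 - 2 = 2)
-53 - 62*(4 + Z)*(-6) = -53 - 62*(4 + 2)*(-6) = -53 - 372*(-6) = -53 - 62*(-36) = -53 + 2232 = 2179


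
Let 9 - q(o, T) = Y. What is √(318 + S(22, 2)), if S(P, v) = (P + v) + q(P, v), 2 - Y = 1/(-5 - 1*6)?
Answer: √42218/11 ≈ 18.679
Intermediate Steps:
Y = 23/11 (Y = 2 - 1/(-5 - 1*6) = 2 - 1/(-5 - 6) = 2 - 1/(-11) = 2 - 1*(-1/11) = 2 + 1/11 = 23/11 ≈ 2.0909)
q(o, T) = 76/11 (q(o, T) = 9 - 1*23/11 = 9 - 23/11 = 76/11)
S(P, v) = 76/11 + P + v (S(P, v) = (P + v) + 76/11 = 76/11 + P + v)
√(318 + S(22, 2)) = √(318 + (76/11 + 22 + 2)) = √(318 + 340/11) = √(3838/11) = √42218/11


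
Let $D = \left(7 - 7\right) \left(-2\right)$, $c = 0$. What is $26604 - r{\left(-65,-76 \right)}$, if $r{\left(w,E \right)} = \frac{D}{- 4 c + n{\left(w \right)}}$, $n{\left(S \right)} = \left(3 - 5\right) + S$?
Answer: $26604$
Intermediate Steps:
$D = 0$ ($D = 0 \left(-2\right) = 0$)
$n{\left(S \right)} = -2 + S$
$r{\left(w,E \right)} = 0$ ($r{\left(w,E \right)} = \frac{0}{\left(-4\right) 0 + \left(-2 + w\right)} = \frac{0}{0 + \left(-2 + w\right)} = \frac{0}{-2 + w} = 0$)
$26604 - r{\left(-65,-76 \right)} = 26604 - 0 = 26604 + 0 = 26604$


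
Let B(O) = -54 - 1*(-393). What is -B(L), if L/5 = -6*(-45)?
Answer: -339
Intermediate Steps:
L = 1350 (L = 5*(-6*(-45)) = 5*270 = 1350)
B(O) = 339 (B(O) = -54 + 393 = 339)
-B(L) = -1*339 = -339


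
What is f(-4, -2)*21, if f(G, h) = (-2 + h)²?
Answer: 336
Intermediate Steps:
f(-4, -2)*21 = (-2 - 2)²*21 = (-4)²*21 = 16*21 = 336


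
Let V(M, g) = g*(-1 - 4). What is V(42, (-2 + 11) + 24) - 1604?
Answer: -1769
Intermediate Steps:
V(M, g) = -5*g (V(M, g) = g*(-5) = -5*g)
V(42, (-2 + 11) + 24) - 1604 = -5*((-2 + 11) + 24) - 1604 = -5*(9 + 24) - 1604 = -5*33 - 1604 = -165 - 1604 = -1769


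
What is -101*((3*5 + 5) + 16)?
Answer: -3636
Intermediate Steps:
-101*((3*5 + 5) + 16) = -101*((15 + 5) + 16) = -101*(20 + 16) = -101*36 = -3636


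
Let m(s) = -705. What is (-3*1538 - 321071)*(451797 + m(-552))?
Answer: -146913898020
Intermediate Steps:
(-3*1538 - 321071)*(451797 + m(-552)) = (-3*1538 - 321071)*(451797 - 705) = (-4614 - 321071)*451092 = -325685*451092 = -146913898020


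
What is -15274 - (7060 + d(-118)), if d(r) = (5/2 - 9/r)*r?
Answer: -22030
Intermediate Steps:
d(r) = r*(5/2 - 9/r) (d(r) = (5*(½) - 9/r)*r = (5/2 - 9/r)*r = r*(5/2 - 9/r))
-15274 - (7060 + d(-118)) = -15274 - (7060 + (-9 + (5/2)*(-118))) = -15274 - (7060 + (-9 - 295)) = -15274 - (7060 - 304) = -15274 - 1*6756 = -15274 - 6756 = -22030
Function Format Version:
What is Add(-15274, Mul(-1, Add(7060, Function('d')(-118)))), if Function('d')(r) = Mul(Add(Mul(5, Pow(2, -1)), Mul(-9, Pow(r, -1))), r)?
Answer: -22030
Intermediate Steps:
Function('d')(r) = Mul(r, Add(Rational(5, 2), Mul(-9, Pow(r, -1)))) (Function('d')(r) = Mul(Add(Mul(5, Rational(1, 2)), Mul(-9, Pow(r, -1))), r) = Mul(Add(Rational(5, 2), Mul(-9, Pow(r, -1))), r) = Mul(r, Add(Rational(5, 2), Mul(-9, Pow(r, -1)))))
Add(-15274, Mul(-1, Add(7060, Function('d')(-118)))) = Add(-15274, Mul(-1, Add(7060, Add(-9, Mul(Rational(5, 2), -118))))) = Add(-15274, Mul(-1, Add(7060, Add(-9, -295)))) = Add(-15274, Mul(-1, Add(7060, -304))) = Add(-15274, Mul(-1, 6756)) = Add(-15274, -6756) = -22030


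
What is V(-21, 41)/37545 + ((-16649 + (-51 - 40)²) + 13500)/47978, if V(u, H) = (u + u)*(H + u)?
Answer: 5079314/60044467 ≈ 0.084593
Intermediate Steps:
V(u, H) = 2*u*(H + u) (V(u, H) = (2*u)*(H + u) = 2*u*(H + u))
V(-21, 41)/37545 + ((-16649 + (-51 - 40)²) + 13500)/47978 = (2*(-21)*(41 - 21))/37545 + ((-16649 + (-51 - 40)²) + 13500)/47978 = (2*(-21)*20)*(1/37545) + ((-16649 + (-91)²) + 13500)*(1/47978) = -840*1/37545 + ((-16649 + 8281) + 13500)*(1/47978) = -56/2503 + (-8368 + 13500)*(1/47978) = -56/2503 + 5132*(1/47978) = -56/2503 + 2566/23989 = 5079314/60044467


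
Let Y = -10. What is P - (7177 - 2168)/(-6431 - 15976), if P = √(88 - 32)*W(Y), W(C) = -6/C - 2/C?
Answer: 5009/22407 + 8*√14/5 ≈ 6.2102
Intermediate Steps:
W(C) = -8/C
P = 8*√14/5 (P = √(88 - 32)*(-8/(-10)) = √56*(-8*(-⅒)) = (2*√14)*(⅘) = 8*√14/5 ≈ 5.9866)
P - (7177 - 2168)/(-6431 - 15976) = 8*√14/5 - (7177 - 2168)/(-6431 - 15976) = 8*√14/5 - 5009/(-22407) = 8*√14/5 - 5009*(-1)/22407 = 8*√14/5 - 1*(-5009/22407) = 8*√14/5 + 5009/22407 = 5009/22407 + 8*√14/5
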